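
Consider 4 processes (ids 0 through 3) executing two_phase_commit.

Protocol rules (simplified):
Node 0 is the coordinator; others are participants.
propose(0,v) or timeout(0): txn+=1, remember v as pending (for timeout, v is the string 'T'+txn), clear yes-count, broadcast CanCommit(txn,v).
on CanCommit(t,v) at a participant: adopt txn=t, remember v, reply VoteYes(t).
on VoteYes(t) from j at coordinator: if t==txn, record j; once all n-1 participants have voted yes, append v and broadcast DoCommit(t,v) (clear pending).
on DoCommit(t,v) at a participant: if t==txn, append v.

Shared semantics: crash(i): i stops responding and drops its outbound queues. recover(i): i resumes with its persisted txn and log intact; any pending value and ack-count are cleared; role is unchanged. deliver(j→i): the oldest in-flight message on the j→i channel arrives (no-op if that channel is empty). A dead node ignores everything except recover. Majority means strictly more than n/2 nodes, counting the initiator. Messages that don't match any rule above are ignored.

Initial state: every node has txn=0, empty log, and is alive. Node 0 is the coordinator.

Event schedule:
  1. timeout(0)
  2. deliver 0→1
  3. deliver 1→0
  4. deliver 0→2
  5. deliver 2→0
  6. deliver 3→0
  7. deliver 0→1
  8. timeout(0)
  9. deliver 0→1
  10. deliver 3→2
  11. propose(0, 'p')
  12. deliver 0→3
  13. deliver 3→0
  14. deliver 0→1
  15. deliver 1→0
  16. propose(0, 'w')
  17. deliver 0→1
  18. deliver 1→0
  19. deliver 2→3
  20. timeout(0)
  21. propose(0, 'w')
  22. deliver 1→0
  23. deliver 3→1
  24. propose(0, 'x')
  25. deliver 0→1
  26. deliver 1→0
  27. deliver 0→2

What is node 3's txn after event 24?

e1 timeout(0): 0[coor,t=1,-]
e2 deliver 0→1: 1[part,t=1,-]
e3 deliver 1→0: ·
e4 deliver 0→2: 2[part,t=1,-]
e5 deliver 2→0: ·
e6 deliver 3→0: ·
e7 deliver 0→1: ·
e8 timeout(0): 0[coor,t=2,-]
e9 deliver 0→1: 1[part,t=2,-]
e10 deliver 3→2: ·
e11 propose(0,'p'): 0[coor,t=3,-]
e12 deliver 0→3: 3[part,t=1,-]
e13 deliver 3→0: ·
e14 deliver 0→1: 1[part,t=3,-]
e15 deliver 1→0: ·
e16 propose(0,'w'): 0[coor,t=4,-]
e17 deliver 0→1: 1[part,t=4,-]
e18 deliver 1→0: ·
e19 deliver 2→3: ·
e20 timeout(0): 0[coor,t=5,-]
e21 propose(0,'w'): 0[coor,t=6,-]
e22 deliver 1→0: ·
e23 deliver 3→1: ·
e24 propose(0,'x'): 0[coor,t=7,-]

1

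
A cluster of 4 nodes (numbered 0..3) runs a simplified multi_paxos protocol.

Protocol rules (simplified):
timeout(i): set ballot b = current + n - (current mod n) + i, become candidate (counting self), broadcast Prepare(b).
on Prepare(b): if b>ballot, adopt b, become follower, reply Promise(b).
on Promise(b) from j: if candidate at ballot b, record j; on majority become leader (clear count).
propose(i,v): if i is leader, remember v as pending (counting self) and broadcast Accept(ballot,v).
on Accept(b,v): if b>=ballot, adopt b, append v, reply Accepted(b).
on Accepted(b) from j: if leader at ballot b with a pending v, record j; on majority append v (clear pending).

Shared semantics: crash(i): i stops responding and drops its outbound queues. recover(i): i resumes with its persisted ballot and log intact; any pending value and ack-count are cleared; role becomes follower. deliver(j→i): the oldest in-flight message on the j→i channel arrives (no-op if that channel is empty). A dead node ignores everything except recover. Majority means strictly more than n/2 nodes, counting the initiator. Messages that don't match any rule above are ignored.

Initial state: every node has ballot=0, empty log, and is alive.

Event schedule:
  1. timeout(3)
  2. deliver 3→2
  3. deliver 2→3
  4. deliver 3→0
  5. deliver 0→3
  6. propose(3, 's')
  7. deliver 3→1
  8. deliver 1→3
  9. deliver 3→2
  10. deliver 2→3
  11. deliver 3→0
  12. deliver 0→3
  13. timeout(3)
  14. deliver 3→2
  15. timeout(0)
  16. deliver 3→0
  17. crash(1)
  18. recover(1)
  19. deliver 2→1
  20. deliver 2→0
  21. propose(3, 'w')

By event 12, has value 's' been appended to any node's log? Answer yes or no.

1. timeout(3):  <3:cand b7 ->
2. deliver 3→2:  <2:foll b7 ->
3. deliver 2→3:  nop
4. deliver 3→0:  <0:foll b7 ->
5. deliver 0→3:  <3:lead b7 ->
6. propose(3,'s'):  nop
7. deliver 3→1:  <1:foll b7 ->
8. deliver 1→3:  nop
9. deliver 3→2:  <2:foll b7 s>
10. deliver 2→3:  nop
11. deliver 3→0:  <0:foll b7 s>
12. deliver 0→3:  <3:lead b7 s>

yes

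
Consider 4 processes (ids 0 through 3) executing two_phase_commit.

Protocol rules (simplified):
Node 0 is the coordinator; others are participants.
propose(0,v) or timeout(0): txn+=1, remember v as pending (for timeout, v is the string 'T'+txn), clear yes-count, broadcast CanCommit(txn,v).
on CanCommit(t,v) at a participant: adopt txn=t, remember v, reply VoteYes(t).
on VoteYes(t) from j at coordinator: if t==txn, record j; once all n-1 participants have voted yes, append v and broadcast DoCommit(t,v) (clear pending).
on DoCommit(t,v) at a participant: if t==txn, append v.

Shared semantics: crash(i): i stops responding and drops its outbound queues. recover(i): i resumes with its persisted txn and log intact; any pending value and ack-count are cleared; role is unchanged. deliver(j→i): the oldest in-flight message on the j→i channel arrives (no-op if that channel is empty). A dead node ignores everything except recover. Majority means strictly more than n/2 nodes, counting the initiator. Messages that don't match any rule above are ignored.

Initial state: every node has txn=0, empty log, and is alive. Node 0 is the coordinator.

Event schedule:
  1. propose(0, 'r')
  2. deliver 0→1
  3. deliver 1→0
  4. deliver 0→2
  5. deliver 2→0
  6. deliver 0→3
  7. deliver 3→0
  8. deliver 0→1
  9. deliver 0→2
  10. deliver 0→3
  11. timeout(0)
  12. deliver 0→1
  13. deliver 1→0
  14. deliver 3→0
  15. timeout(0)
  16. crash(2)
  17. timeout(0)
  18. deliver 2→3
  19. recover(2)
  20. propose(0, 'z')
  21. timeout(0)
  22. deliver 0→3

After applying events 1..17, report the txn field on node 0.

4

1. propose(0,'r'):  <0:coor t1 ->
2. deliver 0→1:  <1:part t1 ->
3. deliver 1→0:  nop
4. deliver 0→2:  <2:part t1 ->
5. deliver 2→0:  nop
6. deliver 0→3:  <3:part t1 ->
7. deliver 3→0:  <0:coor t1 r>
8. deliver 0→1:  <1:part t1 r>
9. deliver 0→2:  <2:part t1 r>
10. deliver 0→3:  <3:part t1 r>
11. timeout(0):  <0:coor t2 r>
12. deliver 0→1:  <1:part t2 r>
13. deliver 1→0:  nop
14. deliver 3→0:  nop
15. timeout(0):  <0:coor t3 r>
16. crash(2):  <2:✗part t1 r>
17. timeout(0):  <0:coor t4 r>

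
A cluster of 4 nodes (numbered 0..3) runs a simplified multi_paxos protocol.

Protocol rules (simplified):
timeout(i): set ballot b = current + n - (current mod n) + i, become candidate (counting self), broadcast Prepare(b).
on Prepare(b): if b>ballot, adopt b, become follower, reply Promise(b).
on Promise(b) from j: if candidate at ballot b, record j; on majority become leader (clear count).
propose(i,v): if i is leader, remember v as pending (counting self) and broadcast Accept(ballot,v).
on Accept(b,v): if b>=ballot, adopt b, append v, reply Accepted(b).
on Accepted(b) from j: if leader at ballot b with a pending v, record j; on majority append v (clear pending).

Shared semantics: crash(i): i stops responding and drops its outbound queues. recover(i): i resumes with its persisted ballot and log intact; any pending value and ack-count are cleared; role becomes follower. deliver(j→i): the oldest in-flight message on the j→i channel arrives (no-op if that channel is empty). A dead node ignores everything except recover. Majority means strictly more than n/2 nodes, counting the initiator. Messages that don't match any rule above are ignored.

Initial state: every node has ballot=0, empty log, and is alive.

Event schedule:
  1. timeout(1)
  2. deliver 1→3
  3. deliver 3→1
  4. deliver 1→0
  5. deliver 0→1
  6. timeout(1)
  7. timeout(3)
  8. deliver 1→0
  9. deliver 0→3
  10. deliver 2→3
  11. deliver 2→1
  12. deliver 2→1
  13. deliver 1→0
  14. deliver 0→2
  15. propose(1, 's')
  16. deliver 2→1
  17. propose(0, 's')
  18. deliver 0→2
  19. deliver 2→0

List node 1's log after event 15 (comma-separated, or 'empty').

empty

[1] timeout(1) → N1(cand b5 [-])
[2] deliver 1→3 → N3(foll b5 [-])
[3] deliver 3→1 → ∅
[4] deliver 1→0 → N0(foll b5 [-])
[5] deliver 0→1 → N1(lead b5 [-])
[6] timeout(1) → N1(cand b9 [-])
[7] timeout(3) → N3(cand b11 [-])
[8] deliver 1→0 → N0(foll b9 [-])
[9] deliver 0→3 → ∅
[10] deliver 2→3 → ∅
[11] deliver 2→1 → ∅
[12] deliver 2→1 → ∅
[13] deliver 1→0 → ∅
[14] deliver 0→2 → ∅
[15] propose(1,'s') → ∅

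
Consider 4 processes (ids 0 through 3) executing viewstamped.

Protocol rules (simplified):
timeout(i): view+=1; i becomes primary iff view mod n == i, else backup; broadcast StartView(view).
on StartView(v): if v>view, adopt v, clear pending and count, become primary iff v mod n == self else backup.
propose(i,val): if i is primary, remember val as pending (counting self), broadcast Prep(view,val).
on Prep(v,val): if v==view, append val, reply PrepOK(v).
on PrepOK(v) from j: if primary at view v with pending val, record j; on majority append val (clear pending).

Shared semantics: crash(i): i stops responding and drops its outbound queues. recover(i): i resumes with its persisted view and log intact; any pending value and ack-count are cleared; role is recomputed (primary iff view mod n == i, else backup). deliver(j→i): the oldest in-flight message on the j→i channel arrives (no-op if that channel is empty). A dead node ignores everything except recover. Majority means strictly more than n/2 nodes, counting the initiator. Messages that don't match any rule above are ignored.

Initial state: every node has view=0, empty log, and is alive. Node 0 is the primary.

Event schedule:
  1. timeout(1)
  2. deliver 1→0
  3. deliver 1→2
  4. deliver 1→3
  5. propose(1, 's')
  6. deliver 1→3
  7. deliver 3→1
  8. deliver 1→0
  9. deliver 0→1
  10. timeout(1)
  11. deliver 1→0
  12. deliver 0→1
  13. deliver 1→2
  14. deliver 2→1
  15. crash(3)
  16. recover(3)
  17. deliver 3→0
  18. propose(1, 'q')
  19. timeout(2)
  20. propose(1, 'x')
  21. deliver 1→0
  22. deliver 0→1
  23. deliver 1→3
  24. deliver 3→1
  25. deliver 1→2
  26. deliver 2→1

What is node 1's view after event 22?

2

after 1 — timeout(1): n1:prim/v1/[-]
after 2 — deliver 1→0: n0:back/v1/[-]
after 3 — deliver 1→2: n2:back/v1/[-]
after 4 — deliver 1→3: n3:back/v1/[-]
after 5 — propose(1,'s'): ·
after 6 — deliver 1→3: n3:back/v1/[s]
after 7 — deliver 3→1: ·
after 8 — deliver 1→0: n0:back/v1/[s]
after 9 — deliver 0→1: n1:prim/v1/[s]
after 10 — timeout(1): n1:back/v2/[s]
after 11 — deliver 1→0: n0:back/v2/[s]
after 12 — deliver 0→1: ·
after 13 — deliver 1→2: n2:back/v1/[s]
after 14 — deliver 2→1: ·
after 15 — crash(3): n3:✗back/v1/[s]
after 16 — recover(3): n3:back/v1/[s]
after 17 — deliver 3→0: ·
after 18 — propose(1,'q'): ·
after 19 — timeout(2): n2:prim/v2/[s]
after 20 — propose(1,'x'): ·
after 21 — deliver 1→0: ·
after 22 — deliver 0→1: ·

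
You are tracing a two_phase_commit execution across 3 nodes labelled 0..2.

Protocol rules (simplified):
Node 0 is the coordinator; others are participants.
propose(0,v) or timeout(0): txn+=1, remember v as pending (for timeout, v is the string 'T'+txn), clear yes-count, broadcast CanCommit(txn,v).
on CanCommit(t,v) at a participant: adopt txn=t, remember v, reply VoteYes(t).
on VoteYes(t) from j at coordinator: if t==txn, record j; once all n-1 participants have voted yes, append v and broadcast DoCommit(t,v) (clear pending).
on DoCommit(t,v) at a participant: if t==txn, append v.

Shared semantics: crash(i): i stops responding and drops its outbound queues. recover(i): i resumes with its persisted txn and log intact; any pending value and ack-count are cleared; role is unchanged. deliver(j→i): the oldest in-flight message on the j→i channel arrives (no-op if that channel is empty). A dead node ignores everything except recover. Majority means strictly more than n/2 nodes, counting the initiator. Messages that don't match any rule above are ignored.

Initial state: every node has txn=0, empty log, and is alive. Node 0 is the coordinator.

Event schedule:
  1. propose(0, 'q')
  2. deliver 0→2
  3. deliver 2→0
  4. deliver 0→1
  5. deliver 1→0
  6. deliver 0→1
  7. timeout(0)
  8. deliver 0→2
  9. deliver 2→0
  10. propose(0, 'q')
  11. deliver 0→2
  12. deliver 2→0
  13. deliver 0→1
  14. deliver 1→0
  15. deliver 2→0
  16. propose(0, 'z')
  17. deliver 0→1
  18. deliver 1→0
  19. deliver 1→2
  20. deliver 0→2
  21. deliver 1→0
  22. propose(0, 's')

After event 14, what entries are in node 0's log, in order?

q

1. propose(0,'q'):  <0:coor t1 ->
2. deliver 0→2:  <2:part t1 ->
3. deliver 2→0:  nop
4. deliver 0→1:  <1:part t1 ->
5. deliver 1→0:  <0:coor t1 q>
6. deliver 0→1:  <1:part t1 q>
7. timeout(0):  <0:coor t2 q>
8. deliver 0→2:  <2:part t1 q>
9. deliver 2→0:  nop
10. propose(0,'q'):  <0:coor t3 q>
11. deliver 0→2:  <2:part t2 q>
12. deliver 2→0:  nop
13. deliver 0→1:  <1:part t2 q>
14. deliver 1→0:  nop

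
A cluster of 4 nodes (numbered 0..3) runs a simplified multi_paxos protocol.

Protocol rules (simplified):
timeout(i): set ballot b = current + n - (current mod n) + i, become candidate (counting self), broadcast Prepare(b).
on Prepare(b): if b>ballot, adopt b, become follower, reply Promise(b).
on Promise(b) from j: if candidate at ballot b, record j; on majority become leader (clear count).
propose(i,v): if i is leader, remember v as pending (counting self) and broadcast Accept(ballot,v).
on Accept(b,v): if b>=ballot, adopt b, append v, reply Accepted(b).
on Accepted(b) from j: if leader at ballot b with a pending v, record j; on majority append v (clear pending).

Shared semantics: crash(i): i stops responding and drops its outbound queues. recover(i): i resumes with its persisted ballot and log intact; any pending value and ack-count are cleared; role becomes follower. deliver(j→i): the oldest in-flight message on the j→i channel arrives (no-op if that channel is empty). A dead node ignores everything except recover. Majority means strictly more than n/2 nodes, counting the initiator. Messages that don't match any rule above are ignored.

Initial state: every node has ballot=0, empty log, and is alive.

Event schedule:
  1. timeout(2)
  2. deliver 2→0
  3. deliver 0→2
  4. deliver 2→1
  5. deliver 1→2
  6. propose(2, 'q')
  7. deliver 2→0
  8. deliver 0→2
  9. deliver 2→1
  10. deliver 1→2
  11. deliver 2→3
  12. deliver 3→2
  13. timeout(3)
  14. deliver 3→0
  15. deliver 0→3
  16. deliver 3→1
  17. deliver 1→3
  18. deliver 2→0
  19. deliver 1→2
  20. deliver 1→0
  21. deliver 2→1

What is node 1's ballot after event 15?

after 1 — timeout(2): n2:cand/b6/[-]
after 2 — deliver 2→0: n0:foll/b6/[-]
after 3 — deliver 0→2: ·
after 4 — deliver 2→1: n1:foll/b6/[-]
after 5 — deliver 1→2: n2:lead/b6/[-]
after 6 — propose(2,'q'): ·
after 7 — deliver 2→0: n0:foll/b6/[q]
after 8 — deliver 0→2: ·
after 9 — deliver 2→1: n1:foll/b6/[q]
after 10 — deliver 1→2: n2:lead/b6/[q]
after 11 — deliver 2→3: n3:foll/b6/[-]
after 12 — deliver 3→2: ·
after 13 — timeout(3): n3:cand/b11/[-]
after 14 — deliver 3→0: n0:foll/b11/[q]
after 15 — deliver 0→3: ·

6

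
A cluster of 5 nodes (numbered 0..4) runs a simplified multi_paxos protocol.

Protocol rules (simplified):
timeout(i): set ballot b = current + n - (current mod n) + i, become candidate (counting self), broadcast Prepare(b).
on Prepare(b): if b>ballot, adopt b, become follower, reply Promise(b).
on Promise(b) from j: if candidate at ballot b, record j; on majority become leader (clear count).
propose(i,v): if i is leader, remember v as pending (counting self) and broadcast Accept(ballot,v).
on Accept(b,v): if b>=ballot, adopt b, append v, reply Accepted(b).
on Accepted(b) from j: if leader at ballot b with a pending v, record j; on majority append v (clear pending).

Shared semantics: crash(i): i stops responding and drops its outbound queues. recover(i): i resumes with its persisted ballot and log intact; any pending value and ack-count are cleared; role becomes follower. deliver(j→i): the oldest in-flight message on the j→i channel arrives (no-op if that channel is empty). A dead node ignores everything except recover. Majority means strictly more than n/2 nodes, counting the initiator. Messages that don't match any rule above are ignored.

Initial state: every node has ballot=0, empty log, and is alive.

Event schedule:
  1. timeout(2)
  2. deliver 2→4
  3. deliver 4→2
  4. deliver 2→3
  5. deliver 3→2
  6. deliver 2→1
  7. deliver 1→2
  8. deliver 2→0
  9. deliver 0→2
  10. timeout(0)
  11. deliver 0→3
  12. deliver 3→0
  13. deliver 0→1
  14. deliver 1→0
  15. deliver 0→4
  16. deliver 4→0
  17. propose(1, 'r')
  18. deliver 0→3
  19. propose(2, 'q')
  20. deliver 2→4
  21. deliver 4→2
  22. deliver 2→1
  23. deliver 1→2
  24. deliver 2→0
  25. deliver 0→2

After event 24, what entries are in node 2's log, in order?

empty

e1 timeout(2): 2[cand,b=7,-]
e2 deliver 2→4: 4[foll,b=7,-]
e3 deliver 4→2: ·
e4 deliver 2→3: 3[foll,b=7,-]
e5 deliver 3→2: 2[lead,b=7,-]
e6 deliver 2→1: 1[foll,b=7,-]
e7 deliver 1→2: ·
e8 deliver 2→0: 0[foll,b=7,-]
e9 deliver 0→2: ·
e10 timeout(0): 0[cand,b=10,-]
e11 deliver 0→3: 3[foll,b=10,-]
e12 deliver 3→0: ·
e13 deliver 0→1: 1[foll,b=10,-]
e14 deliver 1→0: 0[lead,b=10,-]
e15 deliver 0→4: 4[foll,b=10,-]
e16 deliver 4→0: ·
e17 propose(1,'r'): ·
e18 deliver 0→3: ·
e19 propose(2,'q'): ·
e20 deliver 2→4: ·
e21 deliver 4→2: ·
e22 deliver 2→1: ·
e23 deliver 1→2: ·
e24 deliver 2→0: ·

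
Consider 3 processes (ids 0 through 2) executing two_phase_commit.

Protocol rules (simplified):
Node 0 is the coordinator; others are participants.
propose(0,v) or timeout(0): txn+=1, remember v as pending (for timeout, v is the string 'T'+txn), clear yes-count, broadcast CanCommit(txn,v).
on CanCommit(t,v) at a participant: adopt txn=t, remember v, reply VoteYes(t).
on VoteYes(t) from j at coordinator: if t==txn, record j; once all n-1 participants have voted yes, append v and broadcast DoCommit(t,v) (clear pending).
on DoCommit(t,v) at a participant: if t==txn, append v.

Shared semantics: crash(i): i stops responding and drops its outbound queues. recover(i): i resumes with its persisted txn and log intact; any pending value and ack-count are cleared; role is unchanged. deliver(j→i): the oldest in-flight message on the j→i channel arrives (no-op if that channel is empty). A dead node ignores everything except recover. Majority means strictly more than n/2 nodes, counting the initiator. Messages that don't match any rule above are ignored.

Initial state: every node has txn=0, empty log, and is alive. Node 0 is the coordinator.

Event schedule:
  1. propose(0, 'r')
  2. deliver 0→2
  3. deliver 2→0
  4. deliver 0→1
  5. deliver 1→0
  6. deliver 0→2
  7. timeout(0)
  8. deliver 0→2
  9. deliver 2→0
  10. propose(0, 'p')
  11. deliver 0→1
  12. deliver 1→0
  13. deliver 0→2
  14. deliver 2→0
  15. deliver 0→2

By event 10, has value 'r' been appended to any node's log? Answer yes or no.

yes

e1 propose(0,'r'): 0[coor,t=1,-]
e2 deliver 0→2: 2[part,t=1,-]
e3 deliver 2→0: ·
e4 deliver 0→1: 1[part,t=1,-]
e5 deliver 1→0: 0[coor,t=1,r]
e6 deliver 0→2: 2[part,t=1,r]
e7 timeout(0): 0[coor,t=2,r]
e8 deliver 0→2: 2[part,t=2,r]
e9 deliver 2→0: ·
e10 propose(0,'p'): 0[coor,t=3,r]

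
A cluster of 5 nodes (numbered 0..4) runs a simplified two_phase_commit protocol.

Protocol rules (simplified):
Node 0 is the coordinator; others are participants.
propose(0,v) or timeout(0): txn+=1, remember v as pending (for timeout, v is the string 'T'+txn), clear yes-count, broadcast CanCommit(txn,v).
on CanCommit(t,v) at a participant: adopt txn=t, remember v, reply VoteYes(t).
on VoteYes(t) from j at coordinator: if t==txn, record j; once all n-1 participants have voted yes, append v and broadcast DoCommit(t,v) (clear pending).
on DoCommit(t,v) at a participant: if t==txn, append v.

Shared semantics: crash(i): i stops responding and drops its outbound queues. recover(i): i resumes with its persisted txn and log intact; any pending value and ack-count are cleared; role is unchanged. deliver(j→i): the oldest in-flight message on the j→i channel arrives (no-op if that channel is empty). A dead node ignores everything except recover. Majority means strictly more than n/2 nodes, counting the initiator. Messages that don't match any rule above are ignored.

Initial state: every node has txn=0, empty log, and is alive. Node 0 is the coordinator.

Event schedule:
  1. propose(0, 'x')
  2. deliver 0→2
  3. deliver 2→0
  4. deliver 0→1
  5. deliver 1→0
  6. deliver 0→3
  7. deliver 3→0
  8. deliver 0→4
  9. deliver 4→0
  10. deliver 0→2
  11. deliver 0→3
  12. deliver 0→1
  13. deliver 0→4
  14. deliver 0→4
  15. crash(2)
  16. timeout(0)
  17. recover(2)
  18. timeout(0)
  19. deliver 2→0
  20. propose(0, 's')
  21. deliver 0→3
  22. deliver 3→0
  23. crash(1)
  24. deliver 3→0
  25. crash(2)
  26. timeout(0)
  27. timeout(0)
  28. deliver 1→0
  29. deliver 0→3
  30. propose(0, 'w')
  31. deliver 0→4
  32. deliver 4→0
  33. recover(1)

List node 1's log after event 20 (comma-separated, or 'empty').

after 1 — propose(0,'x'): n0:coor/t1/[-]
after 2 — deliver 0→2: n2:part/t1/[-]
after 3 — deliver 2→0: ·
after 4 — deliver 0→1: n1:part/t1/[-]
after 5 — deliver 1→0: ·
after 6 — deliver 0→3: n3:part/t1/[-]
after 7 — deliver 3→0: ·
after 8 — deliver 0→4: n4:part/t1/[-]
after 9 — deliver 4→0: n0:coor/t1/[x]
after 10 — deliver 0→2: n2:part/t1/[x]
after 11 — deliver 0→3: n3:part/t1/[x]
after 12 — deliver 0→1: n1:part/t1/[x]
after 13 — deliver 0→4: n4:part/t1/[x]
after 14 — deliver 0→4: ·
after 15 — crash(2): n2:✗part/t1/[x]
after 16 — timeout(0): n0:coor/t2/[x]
after 17 — recover(2): n2:part/t1/[x]
after 18 — timeout(0): n0:coor/t3/[x]
after 19 — deliver 2→0: ·
after 20 — propose(0,'s'): n0:coor/t4/[x]

x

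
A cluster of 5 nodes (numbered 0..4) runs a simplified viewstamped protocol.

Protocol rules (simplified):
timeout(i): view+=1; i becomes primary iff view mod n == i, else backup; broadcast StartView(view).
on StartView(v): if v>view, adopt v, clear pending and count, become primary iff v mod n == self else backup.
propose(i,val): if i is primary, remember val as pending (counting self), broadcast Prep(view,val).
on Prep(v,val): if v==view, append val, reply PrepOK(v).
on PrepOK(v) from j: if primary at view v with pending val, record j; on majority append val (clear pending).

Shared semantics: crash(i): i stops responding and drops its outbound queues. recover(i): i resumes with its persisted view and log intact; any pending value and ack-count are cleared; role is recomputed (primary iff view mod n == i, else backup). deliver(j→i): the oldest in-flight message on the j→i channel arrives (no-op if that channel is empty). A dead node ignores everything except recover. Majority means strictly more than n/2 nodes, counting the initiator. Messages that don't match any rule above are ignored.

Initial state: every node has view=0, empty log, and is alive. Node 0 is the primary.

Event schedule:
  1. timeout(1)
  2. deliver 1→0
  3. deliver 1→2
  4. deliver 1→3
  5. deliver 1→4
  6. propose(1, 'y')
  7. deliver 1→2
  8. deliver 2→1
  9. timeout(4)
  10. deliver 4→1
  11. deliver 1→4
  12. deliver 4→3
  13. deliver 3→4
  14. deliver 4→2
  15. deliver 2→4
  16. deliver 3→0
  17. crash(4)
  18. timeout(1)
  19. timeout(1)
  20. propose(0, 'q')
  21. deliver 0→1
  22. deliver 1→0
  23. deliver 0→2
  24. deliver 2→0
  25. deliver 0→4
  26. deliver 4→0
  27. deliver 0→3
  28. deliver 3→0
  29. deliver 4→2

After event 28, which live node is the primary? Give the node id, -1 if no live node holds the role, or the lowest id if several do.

2

after 1 — timeout(1): n1:prim/v1/[-]
after 2 — deliver 1→0: n0:back/v1/[-]
after 3 — deliver 1→2: n2:back/v1/[-]
after 4 — deliver 1→3: n3:back/v1/[-]
after 5 — deliver 1→4: n4:back/v1/[-]
after 6 — propose(1,'y'): ·
after 7 — deliver 1→2: n2:back/v1/[y]
after 8 — deliver 2→1: ·
after 9 — timeout(4): n4:back/v2/[-]
after 10 — deliver 4→1: n1:back/v2/[-]
after 11 — deliver 1→4: ·
after 12 — deliver 4→3: n3:back/v2/[-]
after 13 — deliver 3→4: ·
after 14 — deliver 4→2: n2:prim/v2/[y]
after 15 — deliver 2→4: ·
after 16 — deliver 3→0: ·
after 17 — crash(4): n4:✗back/v2/[-]
after 18 — timeout(1): n1:back/v3/[-]
after 19 — timeout(1): n1:back/v4/[-]
after 20 — propose(0,'q'): ·
after 21 — deliver 0→1: ·
after 22 — deliver 1→0: n0:back/v1/[y]
after 23 — deliver 0→2: ·
after 24 — deliver 2→0: ·
after 25 — deliver 0→4: ·
after 26 — deliver 4→0: ·
after 27 — deliver 0→3: ·
after 28 — deliver 3→0: ·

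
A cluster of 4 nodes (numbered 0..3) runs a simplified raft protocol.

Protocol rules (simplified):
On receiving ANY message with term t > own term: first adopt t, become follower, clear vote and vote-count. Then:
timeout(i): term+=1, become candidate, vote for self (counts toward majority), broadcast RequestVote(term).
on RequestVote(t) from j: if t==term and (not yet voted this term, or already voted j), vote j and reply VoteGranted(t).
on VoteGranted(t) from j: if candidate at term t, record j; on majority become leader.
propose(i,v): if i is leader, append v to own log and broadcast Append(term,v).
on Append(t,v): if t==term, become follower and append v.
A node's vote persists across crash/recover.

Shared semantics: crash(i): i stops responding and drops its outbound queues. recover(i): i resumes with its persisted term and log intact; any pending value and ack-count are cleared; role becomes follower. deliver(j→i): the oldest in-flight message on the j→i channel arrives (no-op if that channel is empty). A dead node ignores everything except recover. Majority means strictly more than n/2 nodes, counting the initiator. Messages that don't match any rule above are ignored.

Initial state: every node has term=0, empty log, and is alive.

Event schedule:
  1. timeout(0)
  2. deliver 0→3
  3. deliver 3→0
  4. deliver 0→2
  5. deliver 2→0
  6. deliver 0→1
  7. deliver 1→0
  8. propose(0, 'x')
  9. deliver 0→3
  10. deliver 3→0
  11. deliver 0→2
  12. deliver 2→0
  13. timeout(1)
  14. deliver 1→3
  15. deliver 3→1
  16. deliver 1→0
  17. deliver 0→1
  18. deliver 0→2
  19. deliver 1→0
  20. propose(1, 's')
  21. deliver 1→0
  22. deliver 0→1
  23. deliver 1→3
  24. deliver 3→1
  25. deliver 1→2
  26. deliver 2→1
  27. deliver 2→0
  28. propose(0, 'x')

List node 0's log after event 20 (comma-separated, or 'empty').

[1] timeout(0) → N0(cand t1 [-])
[2] deliver 0→3 → N3(foll t1 [-])
[3] deliver 3→0 → ∅
[4] deliver 0→2 → N2(foll t1 [-])
[5] deliver 2→0 → N0(lead t1 [-])
[6] deliver 0→1 → N1(foll t1 [-])
[7] deliver 1→0 → ∅
[8] propose(0,'x') → N0(lead t1 [x])
[9] deliver 0→3 → N3(foll t1 [x])
[10] deliver 3→0 → ∅
[11] deliver 0→2 → N2(foll t1 [x])
[12] deliver 2→0 → ∅
[13] timeout(1) → N1(cand t2 [-])
[14] deliver 1→3 → N3(foll t2 [x])
[15] deliver 3→1 → ∅
[16] deliver 1→0 → N0(foll t2 [x])
[17] deliver 0→1 → ∅
[18] deliver 0→2 → ∅
[19] deliver 1→0 → ∅
[20] propose(1,'s') → ∅

x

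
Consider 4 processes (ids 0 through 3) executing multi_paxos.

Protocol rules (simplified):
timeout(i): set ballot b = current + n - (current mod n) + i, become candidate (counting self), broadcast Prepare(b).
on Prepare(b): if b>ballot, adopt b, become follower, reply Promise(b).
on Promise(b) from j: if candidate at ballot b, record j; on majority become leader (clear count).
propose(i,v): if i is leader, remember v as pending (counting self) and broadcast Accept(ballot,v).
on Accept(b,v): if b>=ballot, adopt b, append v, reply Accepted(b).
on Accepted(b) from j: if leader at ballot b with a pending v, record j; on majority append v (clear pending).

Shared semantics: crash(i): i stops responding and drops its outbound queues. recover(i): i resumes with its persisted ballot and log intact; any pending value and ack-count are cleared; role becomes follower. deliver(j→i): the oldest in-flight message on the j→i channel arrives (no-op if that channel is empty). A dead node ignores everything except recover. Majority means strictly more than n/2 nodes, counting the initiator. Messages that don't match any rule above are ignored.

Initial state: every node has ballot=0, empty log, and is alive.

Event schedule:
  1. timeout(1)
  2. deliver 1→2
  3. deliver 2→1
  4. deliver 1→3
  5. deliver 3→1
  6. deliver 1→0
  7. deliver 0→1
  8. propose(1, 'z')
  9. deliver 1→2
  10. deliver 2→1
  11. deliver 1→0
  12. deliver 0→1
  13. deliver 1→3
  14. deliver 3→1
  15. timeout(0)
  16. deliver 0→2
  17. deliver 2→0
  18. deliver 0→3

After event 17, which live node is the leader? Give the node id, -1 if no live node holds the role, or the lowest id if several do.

1

[1] timeout(1) → N1(cand b5 [-])
[2] deliver 1→2 → N2(foll b5 [-])
[3] deliver 2→1 → ∅
[4] deliver 1→3 → N3(foll b5 [-])
[5] deliver 3→1 → N1(lead b5 [-])
[6] deliver 1→0 → N0(foll b5 [-])
[7] deliver 0→1 → ∅
[8] propose(1,'z') → ∅
[9] deliver 1→2 → N2(foll b5 [z])
[10] deliver 2→1 → ∅
[11] deliver 1→0 → N0(foll b5 [z])
[12] deliver 0→1 → N1(lead b5 [z])
[13] deliver 1→3 → N3(foll b5 [z])
[14] deliver 3→1 → ∅
[15] timeout(0) → N0(cand b8 [z])
[16] deliver 0→2 → N2(foll b8 [z])
[17] deliver 2→0 → ∅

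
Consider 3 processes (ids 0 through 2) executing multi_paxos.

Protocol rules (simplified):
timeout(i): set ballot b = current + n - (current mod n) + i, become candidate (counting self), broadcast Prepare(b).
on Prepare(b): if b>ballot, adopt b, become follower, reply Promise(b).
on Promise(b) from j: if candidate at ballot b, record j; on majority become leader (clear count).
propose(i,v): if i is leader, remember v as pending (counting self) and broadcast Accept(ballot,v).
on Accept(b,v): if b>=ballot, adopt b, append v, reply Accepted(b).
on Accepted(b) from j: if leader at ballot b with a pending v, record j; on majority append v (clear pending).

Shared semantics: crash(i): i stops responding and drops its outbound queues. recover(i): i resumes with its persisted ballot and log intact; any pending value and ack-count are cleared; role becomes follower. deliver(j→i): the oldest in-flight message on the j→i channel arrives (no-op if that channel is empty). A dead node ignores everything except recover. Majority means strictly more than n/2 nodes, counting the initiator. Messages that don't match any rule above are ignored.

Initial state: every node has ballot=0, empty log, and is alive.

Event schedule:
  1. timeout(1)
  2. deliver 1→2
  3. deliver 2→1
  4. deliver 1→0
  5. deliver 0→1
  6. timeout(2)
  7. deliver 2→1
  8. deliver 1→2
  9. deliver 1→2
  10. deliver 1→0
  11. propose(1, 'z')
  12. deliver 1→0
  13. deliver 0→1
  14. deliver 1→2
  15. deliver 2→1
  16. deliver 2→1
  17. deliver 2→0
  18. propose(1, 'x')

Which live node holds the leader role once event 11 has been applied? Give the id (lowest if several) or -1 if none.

2

[1] timeout(1) → N1(cand b4 [-])
[2] deliver 1→2 → N2(foll b4 [-])
[3] deliver 2→1 → N1(lead b4 [-])
[4] deliver 1→0 → N0(foll b4 [-])
[5] deliver 0→1 → ∅
[6] timeout(2) → N2(cand b8 [-])
[7] deliver 2→1 → N1(foll b8 [-])
[8] deliver 1→2 → N2(lead b8 [-])
[9] deliver 1→2 → ∅
[10] deliver 1→0 → ∅
[11] propose(1,'z') → ∅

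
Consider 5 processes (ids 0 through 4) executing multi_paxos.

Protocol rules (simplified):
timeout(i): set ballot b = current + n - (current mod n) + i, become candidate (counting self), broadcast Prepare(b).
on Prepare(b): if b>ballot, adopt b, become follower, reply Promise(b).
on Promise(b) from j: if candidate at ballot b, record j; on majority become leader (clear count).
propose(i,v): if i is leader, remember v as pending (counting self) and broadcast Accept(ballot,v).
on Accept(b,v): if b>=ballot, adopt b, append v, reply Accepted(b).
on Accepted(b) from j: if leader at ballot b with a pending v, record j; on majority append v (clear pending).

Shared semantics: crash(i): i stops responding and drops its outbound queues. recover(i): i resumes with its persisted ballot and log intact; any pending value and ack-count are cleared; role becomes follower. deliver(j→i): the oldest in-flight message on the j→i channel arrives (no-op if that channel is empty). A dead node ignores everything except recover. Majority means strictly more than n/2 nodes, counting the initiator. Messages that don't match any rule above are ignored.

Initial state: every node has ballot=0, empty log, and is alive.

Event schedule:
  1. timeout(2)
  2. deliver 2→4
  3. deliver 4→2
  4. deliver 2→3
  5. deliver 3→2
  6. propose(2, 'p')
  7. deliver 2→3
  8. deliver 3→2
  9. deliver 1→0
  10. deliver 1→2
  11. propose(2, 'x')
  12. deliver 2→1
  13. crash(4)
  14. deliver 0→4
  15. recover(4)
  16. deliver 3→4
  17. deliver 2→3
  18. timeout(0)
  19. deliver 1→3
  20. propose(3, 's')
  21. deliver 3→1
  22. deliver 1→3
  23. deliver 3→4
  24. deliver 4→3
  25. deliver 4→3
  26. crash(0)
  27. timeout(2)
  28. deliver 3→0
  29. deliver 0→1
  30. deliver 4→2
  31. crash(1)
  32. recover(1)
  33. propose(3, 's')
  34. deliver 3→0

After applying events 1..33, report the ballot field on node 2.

1. timeout(2):  <2:cand b7 ->
2. deliver 2→4:  <4:foll b7 ->
3. deliver 4→2:  nop
4. deliver 2→3:  <3:foll b7 ->
5. deliver 3→2:  <2:lead b7 ->
6. propose(2,'p'):  nop
7. deliver 2→3:  <3:foll b7 p>
8. deliver 3→2:  nop
9. deliver 1→0:  nop
10. deliver 1→2:  nop
11. propose(2,'x'):  nop
12. deliver 2→1:  <1:foll b7 ->
13. crash(4):  <4:✗foll b7 ->
14. deliver 0→4:  nop
15. recover(4):  <4:foll b7 ->
16. deliver 3→4:  nop
17. deliver 2→3:  <3:foll b7 p,x>
18. timeout(0):  <0:cand b5 ->
19. deliver 1→3:  nop
20. propose(3,'s'):  nop
21. deliver 3→1:  nop
22. deliver 1→3:  nop
23. deliver 3→4:  nop
24. deliver 4→3:  nop
25. deliver 4→3:  nop
26. crash(0):  <0:✗cand b5 ->
27. timeout(2):  <2:cand b12 ->
28. deliver 3→0:  nop
29. deliver 0→1:  nop
30. deliver 4→2:  nop
31. crash(1):  <1:✗foll b7 ->
32. recover(1):  <1:foll b7 ->
33. propose(3,'s'):  nop

12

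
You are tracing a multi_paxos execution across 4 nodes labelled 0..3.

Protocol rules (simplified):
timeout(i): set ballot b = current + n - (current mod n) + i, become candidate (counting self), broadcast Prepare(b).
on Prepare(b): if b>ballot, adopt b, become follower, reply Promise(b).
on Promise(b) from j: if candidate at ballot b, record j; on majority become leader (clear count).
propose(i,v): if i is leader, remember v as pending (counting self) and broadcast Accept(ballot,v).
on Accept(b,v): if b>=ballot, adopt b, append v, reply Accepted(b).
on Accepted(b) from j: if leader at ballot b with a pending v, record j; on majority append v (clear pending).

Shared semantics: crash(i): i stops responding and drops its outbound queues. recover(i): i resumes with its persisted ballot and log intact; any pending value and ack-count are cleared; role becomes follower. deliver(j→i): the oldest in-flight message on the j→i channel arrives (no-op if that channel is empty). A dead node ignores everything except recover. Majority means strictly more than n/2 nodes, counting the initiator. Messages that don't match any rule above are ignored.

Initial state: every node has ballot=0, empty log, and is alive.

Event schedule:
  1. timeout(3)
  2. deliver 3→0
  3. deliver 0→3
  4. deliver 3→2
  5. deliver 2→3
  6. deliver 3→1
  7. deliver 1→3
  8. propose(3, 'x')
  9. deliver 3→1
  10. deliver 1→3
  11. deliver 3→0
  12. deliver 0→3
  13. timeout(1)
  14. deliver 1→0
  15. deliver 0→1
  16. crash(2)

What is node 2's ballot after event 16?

7

[1] timeout(3) → N3(cand b7 [-])
[2] deliver 3→0 → N0(foll b7 [-])
[3] deliver 0→3 → ∅
[4] deliver 3→2 → N2(foll b7 [-])
[5] deliver 2→3 → N3(lead b7 [-])
[6] deliver 3→1 → N1(foll b7 [-])
[7] deliver 1→3 → ∅
[8] propose(3,'x') → ∅
[9] deliver 3→1 → N1(foll b7 [x])
[10] deliver 1→3 → ∅
[11] deliver 3→0 → N0(foll b7 [x])
[12] deliver 0→3 → N3(lead b7 [x])
[13] timeout(1) → N1(cand b9 [x])
[14] deliver 1→0 → N0(foll b9 [x])
[15] deliver 0→1 → ∅
[16] crash(2) → N2(✗foll b7 [-])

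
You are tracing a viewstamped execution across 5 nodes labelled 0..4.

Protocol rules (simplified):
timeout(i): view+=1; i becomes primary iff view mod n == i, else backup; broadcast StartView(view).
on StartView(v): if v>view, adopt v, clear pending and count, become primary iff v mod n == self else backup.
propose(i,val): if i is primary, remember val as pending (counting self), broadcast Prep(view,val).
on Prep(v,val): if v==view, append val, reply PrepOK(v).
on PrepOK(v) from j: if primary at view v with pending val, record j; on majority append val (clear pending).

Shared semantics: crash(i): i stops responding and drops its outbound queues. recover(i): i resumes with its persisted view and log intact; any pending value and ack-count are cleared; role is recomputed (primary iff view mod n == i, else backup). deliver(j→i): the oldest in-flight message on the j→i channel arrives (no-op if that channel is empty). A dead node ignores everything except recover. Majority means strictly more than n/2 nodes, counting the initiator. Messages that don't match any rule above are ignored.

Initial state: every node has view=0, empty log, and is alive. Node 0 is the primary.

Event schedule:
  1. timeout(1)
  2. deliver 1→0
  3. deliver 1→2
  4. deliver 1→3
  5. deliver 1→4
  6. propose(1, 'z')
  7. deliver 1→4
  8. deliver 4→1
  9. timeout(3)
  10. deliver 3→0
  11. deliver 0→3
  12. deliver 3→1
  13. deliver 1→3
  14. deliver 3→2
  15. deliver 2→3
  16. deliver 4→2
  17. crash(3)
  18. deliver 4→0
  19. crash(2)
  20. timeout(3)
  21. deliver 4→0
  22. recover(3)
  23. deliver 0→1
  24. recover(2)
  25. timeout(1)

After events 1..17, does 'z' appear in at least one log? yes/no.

step 1 timeout(1): 1={prim,v=1,log=-}
step 2 deliver 1→0: 0={back,v=1,log=-}
step 3 deliver 1→2: 2={back,v=1,log=-}
step 4 deliver 1→3: 3={back,v=1,log=-}
step 5 deliver 1→4: 4={back,v=1,log=-}
step 6 propose(1,'z'): —
step 7 deliver 1→4: 4={back,v=1,log=z}
step 8 deliver 4→1: —
step 9 timeout(3): 3={back,v=2,log=-}
step 10 deliver 3→0: 0={back,v=2,log=-}
step 11 deliver 0→3: —
step 12 deliver 3→1: 1={back,v=2,log=-}
step 13 deliver 1→3: —
step 14 deliver 3→2: 2={prim,v=2,log=-}
step 15 deliver 2→3: —
step 16 deliver 4→2: —
step 17 crash(3): 3={✗back,v=2,log=-}

yes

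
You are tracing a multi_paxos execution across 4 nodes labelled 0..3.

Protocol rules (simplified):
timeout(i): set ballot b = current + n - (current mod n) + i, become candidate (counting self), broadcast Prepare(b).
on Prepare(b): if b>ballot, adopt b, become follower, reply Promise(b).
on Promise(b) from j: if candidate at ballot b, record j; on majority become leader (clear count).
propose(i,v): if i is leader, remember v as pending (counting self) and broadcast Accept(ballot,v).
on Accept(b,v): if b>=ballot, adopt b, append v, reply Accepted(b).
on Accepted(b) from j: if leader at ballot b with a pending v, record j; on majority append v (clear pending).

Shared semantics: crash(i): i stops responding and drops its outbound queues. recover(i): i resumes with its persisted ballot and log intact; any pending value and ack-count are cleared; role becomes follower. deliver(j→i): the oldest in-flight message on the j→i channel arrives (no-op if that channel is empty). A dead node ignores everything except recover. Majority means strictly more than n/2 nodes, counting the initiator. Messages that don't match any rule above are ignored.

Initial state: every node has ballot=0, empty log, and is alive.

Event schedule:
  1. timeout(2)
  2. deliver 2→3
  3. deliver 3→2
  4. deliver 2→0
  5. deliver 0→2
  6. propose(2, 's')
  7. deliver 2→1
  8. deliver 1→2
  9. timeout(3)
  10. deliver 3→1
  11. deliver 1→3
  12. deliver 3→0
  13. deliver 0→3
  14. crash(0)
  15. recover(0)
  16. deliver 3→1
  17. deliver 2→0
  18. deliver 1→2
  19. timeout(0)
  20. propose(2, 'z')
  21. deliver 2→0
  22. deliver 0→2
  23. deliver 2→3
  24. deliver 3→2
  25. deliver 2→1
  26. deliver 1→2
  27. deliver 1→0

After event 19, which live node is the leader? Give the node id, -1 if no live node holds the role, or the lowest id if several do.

e1 timeout(2): 2[cand,b=6,-]
e2 deliver 2→3: 3[foll,b=6,-]
e3 deliver 3→2: ·
e4 deliver 2→0: 0[foll,b=6,-]
e5 deliver 0→2: 2[lead,b=6,-]
e6 propose(2,'s'): ·
e7 deliver 2→1: 1[foll,b=6,-]
e8 deliver 1→2: ·
e9 timeout(3): 3[cand,b=11,-]
e10 deliver 3→1: 1[foll,b=11,-]
e11 deliver 1→3: ·
e12 deliver 3→0: 0[foll,b=11,-]
e13 deliver 0→3: 3[lead,b=11,-]
e14 crash(0): 0[✗foll,b=11,-]
e15 recover(0): 0[foll,b=11,-]
e16 deliver 3→1: ·
e17 deliver 2→0: ·
e18 deliver 1→2: ·
e19 timeout(0): 0[cand,b=12,-]

2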